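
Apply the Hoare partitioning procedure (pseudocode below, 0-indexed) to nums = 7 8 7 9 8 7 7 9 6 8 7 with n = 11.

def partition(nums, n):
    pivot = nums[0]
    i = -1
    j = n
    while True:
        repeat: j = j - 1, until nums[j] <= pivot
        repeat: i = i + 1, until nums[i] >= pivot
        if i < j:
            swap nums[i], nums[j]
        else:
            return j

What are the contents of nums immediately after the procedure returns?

7 6 7 7 8 9 7 9 8 8 7

pivot=7
j stops at 10 (7), i stops at 0 (7); swap ⇒ 7 8 7 9 8 7 7 9 6 8 7
j stops at 8 (6), i stops at 1 (8); swap ⇒ 7 6 7 9 8 7 7 9 8 8 7
j stops at 6 (7), i stops at 2 (7); swap ⇒ 7 6 7 9 8 7 7 9 8 8 7
j stops at 5 (7), i stops at 3 (9); swap ⇒ 7 6 7 7 8 9 7 9 8 8 7
j stops at 3, i stops at 4; i≥j ⇒ return 3. nums=7 6 7 7 8 9 7 9 8 8 7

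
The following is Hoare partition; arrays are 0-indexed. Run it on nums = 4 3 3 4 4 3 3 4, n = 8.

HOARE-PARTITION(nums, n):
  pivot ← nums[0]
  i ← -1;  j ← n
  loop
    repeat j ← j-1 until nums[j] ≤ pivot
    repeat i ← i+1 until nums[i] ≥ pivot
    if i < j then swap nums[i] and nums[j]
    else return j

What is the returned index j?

pivot=4
j stops at 7 (4), i stops at 0 (4); swap ⇒ 4 3 3 4 4 3 3 4
j stops at 6 (3), i stops at 3 (4); swap ⇒ 4 3 3 3 4 3 4 4
j stops at 5 (3), i stops at 4 (4); swap ⇒ 4 3 3 3 3 4 4 4
j stops at 4, i stops at 5; i≥j ⇒ return 4. nums=4 3 3 3 3 4 4 4

4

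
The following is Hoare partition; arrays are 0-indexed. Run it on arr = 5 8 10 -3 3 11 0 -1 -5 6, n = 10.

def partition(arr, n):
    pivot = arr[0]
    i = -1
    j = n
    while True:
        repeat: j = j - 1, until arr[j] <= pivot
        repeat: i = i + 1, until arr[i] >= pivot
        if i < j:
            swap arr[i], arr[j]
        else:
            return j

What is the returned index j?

pivot = arr[0] = 5; i = -1, j = 10
j→8 (arr[8]=-5≤5), i→0 (arr[0]=5≥5); i<j, swap → -5 8 10 -3 3 11 0 -1 5 6
j→7 (arr[7]=-1≤5), i→1 (arr[1]=8≥5); i<j, swap → -5 -1 10 -3 3 11 0 8 5 6
j→6 (arr[6]=0≤5), i→2 (arr[2]=10≥5); i<j, swap → -5 -1 0 -3 3 11 10 8 5 6
j→4, i→5; i≥j, return j=4. arr = -5 -1 0 -3 3 11 10 8 5 6

4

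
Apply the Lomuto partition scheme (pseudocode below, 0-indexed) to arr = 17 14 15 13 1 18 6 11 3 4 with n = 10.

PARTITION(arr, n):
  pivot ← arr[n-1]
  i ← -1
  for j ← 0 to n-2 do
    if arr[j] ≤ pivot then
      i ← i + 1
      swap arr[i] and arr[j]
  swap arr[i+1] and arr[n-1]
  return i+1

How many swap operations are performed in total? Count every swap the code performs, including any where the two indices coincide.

3

pivot=4, i=-1
j=0: 17>4, skip
j=1: 14>4, skip
j=2: 15>4, skip
j=3: 13>4, skip
j=4: 1≤4, i=0, swap(0,4) ⇒ 1 14 15 13 17 18 6 11 3 4
j=5: 18>4, skip
j=6: 6>4, skip
j=7: 11>4, skip
j=8: 3≤4, i=1, swap(1,8) ⇒ 1 3 15 13 17 18 6 11 14 4
swap(2,9) ⇒ 1 3 4 13 17 18 6 11 14 15; return 2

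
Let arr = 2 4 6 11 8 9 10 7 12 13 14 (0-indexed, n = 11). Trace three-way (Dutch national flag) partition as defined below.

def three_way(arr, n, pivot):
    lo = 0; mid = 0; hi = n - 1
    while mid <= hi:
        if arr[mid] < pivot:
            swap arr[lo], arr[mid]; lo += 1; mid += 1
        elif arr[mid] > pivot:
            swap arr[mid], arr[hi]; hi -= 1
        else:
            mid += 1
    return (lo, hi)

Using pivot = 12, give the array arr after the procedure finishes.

lo=0 mid=0 hi=10
2<12: swap(0,0), lo=1 mid=1 ⇒ 2 4 6 11 8 9 10 7 12 13 14
4<12: swap(1,1), lo=2 mid=2 ⇒ 2 4 6 11 8 9 10 7 12 13 14
6<12: swap(2,2), lo=3 mid=3 ⇒ 2 4 6 11 8 9 10 7 12 13 14
11<12: swap(3,3), lo=4 mid=4 ⇒ 2 4 6 11 8 9 10 7 12 13 14
8<12: swap(4,4), lo=5 mid=5 ⇒ 2 4 6 11 8 9 10 7 12 13 14
9<12: swap(5,5), lo=6 mid=6 ⇒ 2 4 6 11 8 9 10 7 12 13 14
10<12: swap(6,6), lo=7 mid=7 ⇒ 2 4 6 11 8 9 10 7 12 13 14
7<12: swap(7,7), lo=8 mid=8 ⇒ 2 4 6 11 8 9 10 7 12 13 14
12=12: mid=9
13>12: swap(9,10), hi=9 ⇒ 2 4 6 11 8 9 10 7 12 14 13
14>12: swap(9,9), hi=8 ⇒ 2 4 6 11 8 9 10 7 12 14 13
done. lo=8 hi=8; arr=2 4 6 11 8 9 10 7 12 14 13

2 4 6 11 8 9 10 7 12 14 13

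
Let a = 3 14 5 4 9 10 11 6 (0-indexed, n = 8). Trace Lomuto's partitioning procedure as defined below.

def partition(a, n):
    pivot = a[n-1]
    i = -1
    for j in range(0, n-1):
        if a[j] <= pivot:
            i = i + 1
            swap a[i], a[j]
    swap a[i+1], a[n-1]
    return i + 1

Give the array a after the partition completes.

pivot=6, i=-1
j=0: 3≤6, i=0, swap(0,0) ⇒ 3 14 5 4 9 10 11 6
j=1: 14>6, skip
j=2: 5≤6, i=1, swap(1,2) ⇒ 3 5 14 4 9 10 11 6
j=3: 4≤6, i=2, swap(2,3) ⇒ 3 5 4 14 9 10 11 6
j=4: 9>6, skip
j=5: 10>6, skip
j=6: 11>6, skip
swap(3,7) ⇒ 3 5 4 6 9 10 11 14; return 3

3 5 4 6 9 10 11 14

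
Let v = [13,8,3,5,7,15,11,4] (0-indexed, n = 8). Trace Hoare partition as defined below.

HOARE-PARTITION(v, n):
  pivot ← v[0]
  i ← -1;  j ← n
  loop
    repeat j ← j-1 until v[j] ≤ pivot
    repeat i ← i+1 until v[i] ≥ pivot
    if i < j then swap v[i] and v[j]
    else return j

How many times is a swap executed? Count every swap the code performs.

pivot=13
j stops at 7 (4), i stops at 0 (13); swap ⇒ [4,8,3,5,7,15,11,13]
j stops at 6 (11), i stops at 5 (15); swap ⇒ [4,8,3,5,7,11,15,13]
j stops at 5, i stops at 6; i≥j ⇒ return 5. v=[4,8,3,5,7,11,15,13]

2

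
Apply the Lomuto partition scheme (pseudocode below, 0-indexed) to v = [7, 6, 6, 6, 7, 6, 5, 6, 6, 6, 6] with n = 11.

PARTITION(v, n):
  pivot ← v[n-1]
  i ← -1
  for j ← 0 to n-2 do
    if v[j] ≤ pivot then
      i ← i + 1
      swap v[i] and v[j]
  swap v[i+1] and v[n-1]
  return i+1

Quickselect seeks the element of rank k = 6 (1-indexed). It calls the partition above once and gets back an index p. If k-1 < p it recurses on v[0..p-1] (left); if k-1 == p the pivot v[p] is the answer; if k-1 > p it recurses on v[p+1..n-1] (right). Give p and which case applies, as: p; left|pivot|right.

pivot = v[10] = 6; i = -1
j=0: v[0]=7 > 6 → no swap
j=1: v[1]=6 ≤ 6 → i=0, swap v[0],v[1] → [6, 7, 6, 6, 7, 6, 5, 6, 6, 6, 6]
j=2: v[2]=6 ≤ 6 → i=1, swap v[1],v[2] → [6, 6, 7, 6, 7, 6, 5, 6, 6, 6, 6]
j=3: v[3]=6 ≤ 6 → i=2, swap v[2],v[3] → [6, 6, 6, 7, 7, 6, 5, 6, 6, 6, 6]
j=4: v[4]=7 > 6 → no swap
j=5: v[5]=6 ≤ 6 → i=3, swap v[3],v[5] → [6, 6, 6, 6, 7, 7, 5, 6, 6, 6, 6]
j=6: v[6]=5 ≤ 6 → i=4, swap v[4],v[6] → [6, 6, 6, 6, 5, 7, 7, 6, 6, 6, 6]
j=7: v[7]=6 ≤ 6 → i=5, swap v[5],v[7] → [6, 6, 6, 6, 5, 6, 7, 7, 6, 6, 6]
j=8: v[8]=6 ≤ 6 → i=6, swap v[6],v[8] → [6, 6, 6, 6, 5, 6, 6, 7, 7, 6, 6]
j=9: v[9]=6 ≤ 6 → i=7, swap v[7],v[9] → [6, 6, 6, 6, 5, 6, 6, 6, 7, 7, 6]
final swap v[8],v[10] → [6, 6, 6, 6, 5, 6, 6, 6, 6, 7, 7]; return 8
p = 8; k-1 = 5 < 8 ⇒ left

8; left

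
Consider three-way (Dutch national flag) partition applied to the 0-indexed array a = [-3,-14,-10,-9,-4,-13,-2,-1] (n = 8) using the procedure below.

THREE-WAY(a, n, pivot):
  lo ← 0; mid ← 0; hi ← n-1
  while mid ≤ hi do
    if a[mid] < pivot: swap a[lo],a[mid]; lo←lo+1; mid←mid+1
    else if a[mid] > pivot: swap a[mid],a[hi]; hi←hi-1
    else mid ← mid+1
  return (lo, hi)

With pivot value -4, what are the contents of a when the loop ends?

[-13,-14,-10,-9,-4,-2,-1,-3]

pivot = -4; lo=0, mid=0, hi=7
a[mid]=-3>-4: swap a[0],a[7]; hi=6 → [-1,-14,-10,-9,-4,-13,-2,-3]
a[mid]=-1>-4: swap a[0],a[6]; hi=5 → [-2,-14,-10,-9,-4,-13,-1,-3]
a[mid]=-2>-4: swap a[0],a[5]; hi=4 → [-13,-14,-10,-9,-4,-2,-1,-3]
a[mid]=-13<-4: swap a[0],a[0]; lo=1,mid=1 → [-13,-14,-10,-9,-4,-2,-1,-3]
a[mid]=-14<-4: swap a[1],a[1]; lo=2,mid=2 → [-13,-14,-10,-9,-4,-2,-1,-3]
a[mid]=-10<-4: swap a[2],a[2]; lo=3,mid=3 → [-13,-14,-10,-9,-4,-2,-1,-3]
a[mid]=-9<-4: swap a[3],a[3]; lo=4,mid=4 → [-13,-14,-10,-9,-4,-2,-1,-3]
a[mid]=-4=-4: mid=5
end: lo=4, hi=4; a = [-13,-14,-10,-9,-4,-2,-1,-3]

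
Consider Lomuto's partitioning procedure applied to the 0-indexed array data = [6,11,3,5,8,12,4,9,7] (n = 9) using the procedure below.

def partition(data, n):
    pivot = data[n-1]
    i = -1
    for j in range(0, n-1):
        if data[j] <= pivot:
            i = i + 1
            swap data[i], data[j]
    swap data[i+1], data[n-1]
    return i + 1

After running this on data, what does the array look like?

pivot=7, i=-1
j=0: 6≤7, i=0, swap(0,0) ⇒ [6,11,3,5,8,12,4,9,7]
j=1: 11>7, skip
j=2: 3≤7, i=1, swap(1,2) ⇒ [6,3,11,5,8,12,4,9,7]
j=3: 5≤7, i=2, swap(2,3) ⇒ [6,3,5,11,8,12,4,9,7]
j=4: 8>7, skip
j=5: 12>7, skip
j=6: 4≤7, i=3, swap(3,6) ⇒ [6,3,5,4,8,12,11,9,7]
j=7: 9>7, skip
swap(4,8) ⇒ [6,3,5,4,7,12,11,9,8]; return 4

[6,3,5,4,7,12,11,9,8]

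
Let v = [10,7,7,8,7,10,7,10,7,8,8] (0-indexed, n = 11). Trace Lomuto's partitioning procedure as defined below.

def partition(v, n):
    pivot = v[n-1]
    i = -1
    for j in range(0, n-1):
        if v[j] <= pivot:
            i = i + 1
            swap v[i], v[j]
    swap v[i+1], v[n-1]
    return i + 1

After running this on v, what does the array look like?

pivot = v[10] = 8; i = -1
j=0: v[0]=10 > 8 → no swap
j=1: v[1]=7 ≤ 8 → i=0, swap v[0],v[1] → [7,10,7,8,7,10,7,10,7,8,8]
j=2: v[2]=7 ≤ 8 → i=1, swap v[1],v[2] → [7,7,10,8,7,10,7,10,7,8,8]
j=3: v[3]=8 ≤ 8 → i=2, swap v[2],v[3] → [7,7,8,10,7,10,7,10,7,8,8]
j=4: v[4]=7 ≤ 8 → i=3, swap v[3],v[4] → [7,7,8,7,10,10,7,10,7,8,8]
j=5: v[5]=10 > 8 → no swap
j=6: v[6]=7 ≤ 8 → i=4, swap v[4],v[6] → [7,7,8,7,7,10,10,10,7,8,8]
j=7: v[7]=10 > 8 → no swap
j=8: v[8]=7 ≤ 8 → i=5, swap v[5],v[8] → [7,7,8,7,7,7,10,10,10,8,8]
j=9: v[9]=8 ≤ 8 → i=6, swap v[6],v[9] → [7,7,8,7,7,7,8,10,10,10,8]
final swap v[7],v[10] → [7,7,8,7,7,7,8,8,10,10,10]; return 7

[7,7,8,7,7,7,8,8,10,10,10]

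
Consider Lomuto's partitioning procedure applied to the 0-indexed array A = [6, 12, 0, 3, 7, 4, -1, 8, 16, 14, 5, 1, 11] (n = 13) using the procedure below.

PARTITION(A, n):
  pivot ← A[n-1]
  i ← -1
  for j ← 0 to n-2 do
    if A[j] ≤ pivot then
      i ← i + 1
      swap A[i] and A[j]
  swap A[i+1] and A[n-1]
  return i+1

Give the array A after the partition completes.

[6, 0, 3, 7, 4, -1, 8, 5, 1, 11, 12, 16, 14]

pivot = A[12] = 11; i = -1
j=0: A[0]=6 ≤ 11 → i=0, swap A[0],A[0] (no change) → [6, 12, 0, 3, 7, 4, -1, 8, 16, 14, 5, 1, 11]
j=1: A[1]=12 > 11 → no swap
j=2: A[2]=0 ≤ 11 → i=1, swap A[1],A[2] → [6, 0, 12, 3, 7, 4, -1, 8, 16, 14, 5, 1, 11]
j=3: A[3]=3 ≤ 11 → i=2, swap A[2],A[3] → [6, 0, 3, 12, 7, 4, -1, 8, 16, 14, 5, 1, 11]
j=4: A[4]=7 ≤ 11 → i=3, swap A[3],A[4] → [6, 0, 3, 7, 12, 4, -1, 8, 16, 14, 5, 1, 11]
j=5: A[5]=4 ≤ 11 → i=4, swap A[4],A[5] → [6, 0, 3, 7, 4, 12, -1, 8, 16, 14, 5, 1, 11]
j=6: A[6]=-1 ≤ 11 → i=5, swap A[5],A[6] → [6, 0, 3, 7, 4, -1, 12, 8, 16, 14, 5, 1, 11]
j=7: A[7]=8 ≤ 11 → i=6, swap A[6],A[7] → [6, 0, 3, 7, 4, -1, 8, 12, 16, 14, 5, 1, 11]
j=8: A[8]=16 > 11 → no swap
j=9: A[9]=14 > 11 → no swap
j=10: A[10]=5 ≤ 11 → i=7, swap A[7],A[10] → [6, 0, 3, 7, 4, -1, 8, 5, 16, 14, 12, 1, 11]
j=11: A[11]=1 ≤ 11 → i=8, swap A[8],A[11] → [6, 0, 3, 7, 4, -1, 8, 5, 1, 14, 12, 16, 11]
final swap A[9],A[12] → [6, 0, 3, 7, 4, -1, 8, 5, 1, 11, 12, 16, 14]; return 9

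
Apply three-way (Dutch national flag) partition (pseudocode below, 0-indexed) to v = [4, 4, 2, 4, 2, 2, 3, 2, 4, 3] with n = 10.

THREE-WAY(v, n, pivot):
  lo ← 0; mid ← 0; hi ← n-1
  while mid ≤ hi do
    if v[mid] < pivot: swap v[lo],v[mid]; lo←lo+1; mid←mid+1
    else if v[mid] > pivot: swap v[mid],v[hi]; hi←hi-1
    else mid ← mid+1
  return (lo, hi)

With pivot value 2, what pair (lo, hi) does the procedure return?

lo=0 mid=0 hi=9
4>2: swap(0,9), hi=8 ⇒ [3, 4, 2, 4, 2, 2, 3, 2, 4, 4]
3>2: swap(0,8), hi=7 ⇒ [4, 4, 2, 4, 2, 2, 3, 2, 3, 4]
4>2: swap(0,7), hi=6 ⇒ [2, 4, 2, 4, 2, 2, 3, 4, 3, 4]
2=2: mid=1
4>2: swap(1,6), hi=5 ⇒ [2, 3, 2, 4, 2, 2, 4, 4, 3, 4]
3>2: swap(1,5), hi=4 ⇒ [2, 2, 2, 4, 2, 3, 4, 4, 3, 4]
2=2: mid=2
2=2: mid=3
4>2: swap(3,4), hi=3 ⇒ [2, 2, 2, 2, 4, 3, 4, 4, 3, 4]
2=2: mid=4
done. lo=0 hi=3; v=[2, 2, 2, 2, 4, 3, 4, 4, 3, 4]

(0, 3)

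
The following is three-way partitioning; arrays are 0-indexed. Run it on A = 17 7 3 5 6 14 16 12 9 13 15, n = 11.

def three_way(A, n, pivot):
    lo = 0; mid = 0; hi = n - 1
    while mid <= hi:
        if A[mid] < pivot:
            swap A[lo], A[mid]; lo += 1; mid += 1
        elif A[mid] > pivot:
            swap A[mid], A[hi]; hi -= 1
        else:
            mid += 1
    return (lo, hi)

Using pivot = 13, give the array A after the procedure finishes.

7 3 5 6 9 12 13 16 14 15 17

lo=0 mid=0 hi=10
17>13: swap(0,10), hi=9 ⇒ 15 7 3 5 6 14 16 12 9 13 17
15>13: swap(0,9), hi=8 ⇒ 13 7 3 5 6 14 16 12 9 15 17
13=13: mid=1
7<13: swap(0,1), lo=1 mid=2 ⇒ 7 13 3 5 6 14 16 12 9 15 17
3<13: swap(1,2), lo=2 mid=3 ⇒ 7 3 13 5 6 14 16 12 9 15 17
5<13: swap(2,3), lo=3 mid=4 ⇒ 7 3 5 13 6 14 16 12 9 15 17
6<13: swap(3,4), lo=4 mid=5 ⇒ 7 3 5 6 13 14 16 12 9 15 17
14>13: swap(5,8), hi=7 ⇒ 7 3 5 6 13 9 16 12 14 15 17
9<13: swap(4,5), lo=5 mid=6 ⇒ 7 3 5 6 9 13 16 12 14 15 17
16>13: swap(6,7), hi=6 ⇒ 7 3 5 6 9 13 12 16 14 15 17
12<13: swap(5,6), lo=6 mid=7 ⇒ 7 3 5 6 9 12 13 16 14 15 17
done. lo=6 hi=6; A=7 3 5 6 9 12 13 16 14 15 17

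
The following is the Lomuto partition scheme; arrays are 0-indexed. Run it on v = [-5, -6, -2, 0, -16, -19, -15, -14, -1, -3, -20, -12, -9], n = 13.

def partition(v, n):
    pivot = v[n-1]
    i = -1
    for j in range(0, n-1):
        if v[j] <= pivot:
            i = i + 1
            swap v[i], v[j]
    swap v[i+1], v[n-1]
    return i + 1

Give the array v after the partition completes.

[-16, -19, -15, -14, -20, -12, -9, 0, -1, -3, -5, -6, -2]

pivot=-9, i=-1
j=0: -5>-9, skip
j=1: -6>-9, skip
j=2: -2>-9, skip
j=3: 0>-9, skip
j=4: -16≤-9, i=0, swap(0,4) ⇒ [-16, -6, -2, 0, -5, -19, -15, -14, -1, -3, -20, -12, -9]
j=5: -19≤-9, i=1, swap(1,5) ⇒ [-16, -19, -2, 0, -5, -6, -15, -14, -1, -3, -20, -12, -9]
j=6: -15≤-9, i=2, swap(2,6) ⇒ [-16, -19, -15, 0, -5, -6, -2, -14, -1, -3, -20, -12, -9]
j=7: -14≤-9, i=3, swap(3,7) ⇒ [-16, -19, -15, -14, -5, -6, -2, 0, -1, -3, -20, -12, -9]
j=8: -1>-9, skip
j=9: -3>-9, skip
j=10: -20≤-9, i=4, swap(4,10) ⇒ [-16, -19, -15, -14, -20, -6, -2, 0, -1, -3, -5, -12, -9]
j=11: -12≤-9, i=5, swap(5,11) ⇒ [-16, -19, -15, -14, -20, -12, -2, 0, -1, -3, -5, -6, -9]
swap(6,12) ⇒ [-16, -19, -15, -14, -20, -12, -9, 0, -1, -3, -5, -6, -2]; return 6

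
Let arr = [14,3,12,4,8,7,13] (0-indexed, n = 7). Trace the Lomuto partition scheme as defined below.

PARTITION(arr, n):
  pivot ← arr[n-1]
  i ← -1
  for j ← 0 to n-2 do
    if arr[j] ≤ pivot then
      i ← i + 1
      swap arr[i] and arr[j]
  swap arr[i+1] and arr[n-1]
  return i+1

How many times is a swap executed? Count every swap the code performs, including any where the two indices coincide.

6

pivot=13, i=-1
j=0: 14>13, skip
j=1: 3≤13, i=0, swap(0,1) ⇒ [3,14,12,4,8,7,13]
j=2: 12≤13, i=1, swap(1,2) ⇒ [3,12,14,4,8,7,13]
j=3: 4≤13, i=2, swap(2,3) ⇒ [3,12,4,14,8,7,13]
j=4: 8≤13, i=3, swap(3,4) ⇒ [3,12,4,8,14,7,13]
j=5: 7≤13, i=4, swap(4,5) ⇒ [3,12,4,8,7,14,13]
swap(5,6) ⇒ [3,12,4,8,7,13,14]; return 5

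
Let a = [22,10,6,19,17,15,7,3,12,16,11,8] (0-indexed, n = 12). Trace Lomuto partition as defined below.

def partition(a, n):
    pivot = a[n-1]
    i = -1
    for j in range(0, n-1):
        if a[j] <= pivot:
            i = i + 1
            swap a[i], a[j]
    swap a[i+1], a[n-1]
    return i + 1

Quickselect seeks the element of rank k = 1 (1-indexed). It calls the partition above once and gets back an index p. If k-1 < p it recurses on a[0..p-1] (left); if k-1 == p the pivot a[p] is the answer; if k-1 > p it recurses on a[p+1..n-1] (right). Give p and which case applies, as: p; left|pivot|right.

3; left

pivot=8, i=-1
j=0: 22>8, skip
j=1: 10>8, skip
j=2: 6≤8, i=0, swap(0,2) ⇒ [6,10,22,19,17,15,7,3,12,16,11,8]
j=3: 19>8, skip
j=4: 17>8, skip
j=5: 15>8, skip
j=6: 7≤8, i=1, swap(1,6) ⇒ [6,7,22,19,17,15,10,3,12,16,11,8]
j=7: 3≤8, i=2, swap(2,7) ⇒ [6,7,3,19,17,15,10,22,12,16,11,8]
j=8: 12>8, skip
j=9: 16>8, skip
j=10: 11>8, skip
swap(3,11) ⇒ [6,7,3,8,17,15,10,22,12,16,11,19]; return 3
p = 3; k-1 = 0 < 3 ⇒ left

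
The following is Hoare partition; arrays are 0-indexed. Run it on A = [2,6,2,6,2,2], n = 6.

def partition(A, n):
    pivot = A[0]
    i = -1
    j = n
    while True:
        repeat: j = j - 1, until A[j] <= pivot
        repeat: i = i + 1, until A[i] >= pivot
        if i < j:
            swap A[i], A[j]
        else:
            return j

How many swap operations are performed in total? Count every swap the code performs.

pivot = A[0] = 2; i = -1, j = 6
j→5 (A[5]=2≤2), i→0 (A[0]=2≥2); i<j, swap → [2,6,2,6,2,2]
j→4 (A[4]=2≤2), i→1 (A[1]=6≥2); i<j, swap → [2,2,2,6,6,2]
j→2, i→2; i≥j, return j=2. A = [2,2,2,6,6,2]

2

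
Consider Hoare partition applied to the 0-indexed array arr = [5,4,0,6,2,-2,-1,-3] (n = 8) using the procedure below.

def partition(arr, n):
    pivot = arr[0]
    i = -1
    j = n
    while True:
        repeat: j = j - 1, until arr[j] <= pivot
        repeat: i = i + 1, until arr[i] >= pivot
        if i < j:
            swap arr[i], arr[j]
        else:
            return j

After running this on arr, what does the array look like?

pivot = arr[0] = 5; i = -1, j = 8
j→7 (arr[7]=-3≤5), i→0 (arr[0]=5≥5); i<j, swap → [-3,4,0,6,2,-2,-1,5]
j→6 (arr[6]=-1≤5), i→3 (arr[3]=6≥5); i<j, swap → [-3,4,0,-1,2,-2,6,5]
j→5, i→6; i≥j, return j=5. arr = [-3,4,0,-1,2,-2,6,5]

[-3,4,0,-1,2,-2,6,5]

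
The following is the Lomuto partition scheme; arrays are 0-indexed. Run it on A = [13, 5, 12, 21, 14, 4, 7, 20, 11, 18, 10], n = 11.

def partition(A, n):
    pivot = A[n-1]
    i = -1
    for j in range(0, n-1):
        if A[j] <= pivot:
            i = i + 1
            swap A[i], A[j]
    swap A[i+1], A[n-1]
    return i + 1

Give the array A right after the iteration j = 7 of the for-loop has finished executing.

pivot = A[10] = 10; i = -1
j=0: A[0]=13 > 10 → no swap
j=1: A[1]=5 ≤ 10 → i=0, swap A[0],A[1] → [5, 13, 12, 21, 14, 4, 7, 20, 11, 18, 10]
j=2: A[2]=12 > 10 → no swap
j=3: A[3]=21 > 10 → no swap
j=4: A[4]=14 > 10 → no swap
j=5: A[5]=4 ≤ 10 → i=1, swap A[1],A[5] → [5, 4, 12, 21, 14, 13, 7, 20, 11, 18, 10]
j=6: A[6]=7 ≤ 10 → i=2, swap A[2],A[6] → [5, 4, 7, 21, 14, 13, 12, 20, 11, 18, 10]
j=7: A[7]=20 > 10 → no swap
(after j=7) A = [5, 4, 7, 21, 14, 13, 12, 20, 11, 18, 10]

[5, 4, 7, 21, 14, 13, 12, 20, 11, 18, 10]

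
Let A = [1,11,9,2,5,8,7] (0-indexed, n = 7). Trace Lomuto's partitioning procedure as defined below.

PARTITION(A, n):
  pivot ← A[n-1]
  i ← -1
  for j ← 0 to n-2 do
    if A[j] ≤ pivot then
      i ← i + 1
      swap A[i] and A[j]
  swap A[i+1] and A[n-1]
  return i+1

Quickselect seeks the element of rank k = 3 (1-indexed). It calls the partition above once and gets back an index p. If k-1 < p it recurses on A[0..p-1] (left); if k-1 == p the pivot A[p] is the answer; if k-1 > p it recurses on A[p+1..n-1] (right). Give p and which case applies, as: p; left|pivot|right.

3; left

pivot=7, i=-1
j=0: 1≤7, i=0, swap(0,0) ⇒ [1,11,9,2,5,8,7]
j=1: 11>7, skip
j=2: 9>7, skip
j=3: 2≤7, i=1, swap(1,3) ⇒ [1,2,9,11,5,8,7]
j=4: 5≤7, i=2, swap(2,4) ⇒ [1,2,5,11,9,8,7]
j=5: 8>7, skip
swap(3,6) ⇒ [1,2,5,7,9,8,11]; return 3
p = 3; k-1 = 2 < 3 ⇒ left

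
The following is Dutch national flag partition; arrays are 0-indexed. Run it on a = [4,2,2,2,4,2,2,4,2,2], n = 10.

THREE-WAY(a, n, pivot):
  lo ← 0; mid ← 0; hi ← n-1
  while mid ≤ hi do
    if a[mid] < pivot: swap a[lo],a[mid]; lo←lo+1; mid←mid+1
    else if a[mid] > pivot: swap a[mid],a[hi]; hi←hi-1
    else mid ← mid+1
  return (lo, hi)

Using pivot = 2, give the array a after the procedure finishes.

[2,2,2,2,2,2,2,4,4,4]

pivot = 2; lo=0, mid=0, hi=9
a[mid]=4>2: swap a[0],a[9]; hi=8 → [2,2,2,2,4,2,2,4,2,4]
a[mid]=2=2: mid=1
a[mid]=2=2: mid=2
a[mid]=2=2: mid=3
a[mid]=2=2: mid=4
a[mid]=4>2: swap a[4],a[8]; hi=7 → [2,2,2,2,2,2,2,4,4,4]
a[mid]=2=2: mid=5
a[mid]=2=2: mid=6
a[mid]=2=2: mid=7
a[mid]=4>2: swap a[7],a[7]; hi=6 → [2,2,2,2,2,2,2,4,4,4]
end: lo=0, hi=6; a = [2,2,2,2,2,2,2,4,4,4]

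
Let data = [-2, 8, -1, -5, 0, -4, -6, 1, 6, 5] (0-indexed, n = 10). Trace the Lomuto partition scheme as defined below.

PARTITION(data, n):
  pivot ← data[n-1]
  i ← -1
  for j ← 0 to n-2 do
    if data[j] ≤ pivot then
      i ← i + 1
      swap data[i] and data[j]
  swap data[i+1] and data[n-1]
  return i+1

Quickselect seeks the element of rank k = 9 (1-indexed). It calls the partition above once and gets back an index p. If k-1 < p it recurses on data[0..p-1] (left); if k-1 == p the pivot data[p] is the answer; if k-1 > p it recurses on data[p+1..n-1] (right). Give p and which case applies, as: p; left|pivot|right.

7; right

pivot=5, i=-1
j=0: -2≤5, i=0, swap(0,0) ⇒ [-2, 8, -1, -5, 0, -4, -6, 1, 6, 5]
j=1: 8>5, skip
j=2: -1≤5, i=1, swap(1,2) ⇒ [-2, -1, 8, -5, 0, -4, -6, 1, 6, 5]
j=3: -5≤5, i=2, swap(2,3) ⇒ [-2, -1, -5, 8, 0, -4, -6, 1, 6, 5]
j=4: 0≤5, i=3, swap(3,4) ⇒ [-2, -1, -5, 0, 8, -4, -6, 1, 6, 5]
j=5: -4≤5, i=4, swap(4,5) ⇒ [-2, -1, -5, 0, -4, 8, -6, 1, 6, 5]
j=6: -6≤5, i=5, swap(5,6) ⇒ [-2, -1, -5, 0, -4, -6, 8, 1, 6, 5]
j=7: 1≤5, i=6, swap(6,7) ⇒ [-2, -1, -5, 0, -4, -6, 1, 8, 6, 5]
j=8: 6>5, skip
swap(7,9) ⇒ [-2, -1, -5, 0, -4, -6, 1, 5, 6, 8]; return 7
p = 7; k-1 = 8 > 7 ⇒ right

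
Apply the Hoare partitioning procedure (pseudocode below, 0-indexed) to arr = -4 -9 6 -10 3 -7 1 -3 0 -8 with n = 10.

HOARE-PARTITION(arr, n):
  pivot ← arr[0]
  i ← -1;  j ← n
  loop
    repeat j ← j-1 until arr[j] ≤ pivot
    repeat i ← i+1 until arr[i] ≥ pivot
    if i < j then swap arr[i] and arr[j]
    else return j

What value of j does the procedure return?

pivot = arr[0] = -4; i = -1, j = 10
j→9 (arr[9]=-8≤-4), i→0 (arr[0]=-4≥-4); i<j, swap → -8 -9 6 -10 3 -7 1 -3 0 -4
j→5 (arr[5]=-7≤-4), i→2 (arr[2]=6≥-4); i<j, swap → -8 -9 -7 -10 3 6 1 -3 0 -4
j→3, i→4; i≥j, return j=3. arr = -8 -9 -7 -10 3 6 1 -3 0 -4

3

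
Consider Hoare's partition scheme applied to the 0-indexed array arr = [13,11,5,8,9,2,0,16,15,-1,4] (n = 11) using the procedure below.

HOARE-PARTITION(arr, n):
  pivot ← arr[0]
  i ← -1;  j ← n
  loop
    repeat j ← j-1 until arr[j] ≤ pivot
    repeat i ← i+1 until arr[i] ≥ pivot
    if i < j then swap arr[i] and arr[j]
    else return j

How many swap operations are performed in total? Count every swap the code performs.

pivot = arr[0] = 13; i = -1, j = 11
j→10 (arr[10]=4≤13), i→0 (arr[0]=13≥13); i<j, swap → [4,11,5,8,9,2,0,16,15,-1,13]
j→9 (arr[9]=-1≤13), i→7 (arr[7]=16≥13); i<j, swap → [4,11,5,8,9,2,0,-1,15,16,13]
j→7, i→8; i≥j, return j=7. arr = [4,11,5,8,9,2,0,-1,15,16,13]

2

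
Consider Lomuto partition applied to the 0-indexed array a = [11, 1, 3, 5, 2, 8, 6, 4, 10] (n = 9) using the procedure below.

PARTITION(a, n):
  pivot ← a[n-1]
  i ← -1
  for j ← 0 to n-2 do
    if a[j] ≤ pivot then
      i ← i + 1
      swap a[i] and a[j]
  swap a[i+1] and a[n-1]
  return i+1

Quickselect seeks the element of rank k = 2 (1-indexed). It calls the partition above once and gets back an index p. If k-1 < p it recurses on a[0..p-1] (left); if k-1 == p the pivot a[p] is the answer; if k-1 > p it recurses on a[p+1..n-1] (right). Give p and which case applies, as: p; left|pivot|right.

pivot = a[8] = 10; i = -1
j=0: a[0]=11 > 10 → no swap
j=1: a[1]=1 ≤ 10 → i=0, swap a[0],a[1] → [1, 11, 3, 5, 2, 8, 6, 4, 10]
j=2: a[2]=3 ≤ 10 → i=1, swap a[1],a[2] → [1, 3, 11, 5, 2, 8, 6, 4, 10]
j=3: a[3]=5 ≤ 10 → i=2, swap a[2],a[3] → [1, 3, 5, 11, 2, 8, 6, 4, 10]
j=4: a[4]=2 ≤ 10 → i=3, swap a[3],a[4] → [1, 3, 5, 2, 11, 8, 6, 4, 10]
j=5: a[5]=8 ≤ 10 → i=4, swap a[4],a[5] → [1, 3, 5, 2, 8, 11, 6, 4, 10]
j=6: a[6]=6 ≤ 10 → i=5, swap a[5],a[6] → [1, 3, 5, 2, 8, 6, 11, 4, 10]
j=7: a[7]=4 ≤ 10 → i=6, swap a[6],a[7] → [1, 3, 5, 2, 8, 6, 4, 11, 10]
final swap a[7],a[8] → [1, 3, 5, 2, 8, 6, 4, 10, 11]; return 7
p = 7; k-1 = 1 < 7 ⇒ left

7; left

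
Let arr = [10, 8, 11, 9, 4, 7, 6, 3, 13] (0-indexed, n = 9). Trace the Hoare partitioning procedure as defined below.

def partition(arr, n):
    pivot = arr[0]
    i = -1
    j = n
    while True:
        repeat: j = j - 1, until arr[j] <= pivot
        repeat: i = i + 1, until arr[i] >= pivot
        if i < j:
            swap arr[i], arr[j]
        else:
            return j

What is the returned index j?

pivot = arr[0] = 10; i = -1, j = 9
j→7 (arr[7]=3≤10), i→0 (arr[0]=10≥10); i<j, swap → [3, 8, 11, 9, 4, 7, 6, 10, 13]
j→6 (arr[6]=6≤10), i→2 (arr[2]=11≥10); i<j, swap → [3, 8, 6, 9, 4, 7, 11, 10, 13]
j→5, i→6; i≥j, return j=5. arr = [3, 8, 6, 9, 4, 7, 11, 10, 13]

5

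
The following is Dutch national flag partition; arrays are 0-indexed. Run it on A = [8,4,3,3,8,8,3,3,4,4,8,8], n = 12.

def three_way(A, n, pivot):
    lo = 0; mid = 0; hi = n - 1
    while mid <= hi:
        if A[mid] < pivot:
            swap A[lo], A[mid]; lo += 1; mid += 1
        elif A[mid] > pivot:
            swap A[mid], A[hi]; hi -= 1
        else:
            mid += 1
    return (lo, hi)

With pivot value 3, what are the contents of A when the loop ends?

lo=0 mid=0 hi=11
8>3: swap(0,11), hi=10 ⇒ [8,4,3,3,8,8,3,3,4,4,8,8]
8>3: swap(0,10), hi=9 ⇒ [8,4,3,3,8,8,3,3,4,4,8,8]
8>3: swap(0,9), hi=8 ⇒ [4,4,3,3,8,8,3,3,4,8,8,8]
4>3: swap(0,8), hi=7 ⇒ [4,4,3,3,8,8,3,3,4,8,8,8]
4>3: swap(0,7), hi=6 ⇒ [3,4,3,3,8,8,3,4,4,8,8,8]
3=3: mid=1
4>3: swap(1,6), hi=5 ⇒ [3,3,3,3,8,8,4,4,4,8,8,8]
3=3: mid=2
3=3: mid=3
3=3: mid=4
8>3: swap(4,5), hi=4 ⇒ [3,3,3,3,8,8,4,4,4,8,8,8]
8>3: swap(4,4), hi=3 ⇒ [3,3,3,3,8,8,4,4,4,8,8,8]
done. lo=0 hi=3; A=[3,3,3,3,8,8,4,4,4,8,8,8]

[3,3,3,3,8,8,4,4,4,8,8,8]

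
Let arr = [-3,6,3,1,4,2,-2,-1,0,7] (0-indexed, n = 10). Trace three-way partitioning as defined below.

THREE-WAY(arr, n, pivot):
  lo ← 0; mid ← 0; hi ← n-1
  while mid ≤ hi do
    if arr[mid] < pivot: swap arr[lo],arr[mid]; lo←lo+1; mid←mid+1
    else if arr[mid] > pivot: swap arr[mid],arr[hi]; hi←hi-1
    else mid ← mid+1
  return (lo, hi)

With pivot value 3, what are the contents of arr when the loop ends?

[-3,0,1,-1,2,-2,3,4,7,6]

pivot = 3; lo=0, mid=0, hi=9
arr[mid]=-3<3: swap arr[0],arr[0]; lo=1,mid=1 → [-3,6,3,1,4,2,-2,-1,0,7]
arr[mid]=6>3: swap arr[1],arr[9]; hi=8 → [-3,7,3,1,4,2,-2,-1,0,6]
arr[mid]=7>3: swap arr[1],arr[8]; hi=7 → [-3,0,3,1,4,2,-2,-1,7,6]
arr[mid]=0<3: swap arr[1],arr[1]; lo=2,mid=2 → [-3,0,3,1,4,2,-2,-1,7,6]
arr[mid]=3=3: mid=3
arr[mid]=1<3: swap arr[2],arr[3]; lo=3,mid=4 → [-3,0,1,3,4,2,-2,-1,7,6]
arr[mid]=4>3: swap arr[4],arr[7]; hi=6 → [-3,0,1,3,-1,2,-2,4,7,6]
arr[mid]=-1<3: swap arr[3],arr[4]; lo=4,mid=5 → [-3,0,1,-1,3,2,-2,4,7,6]
arr[mid]=2<3: swap arr[4],arr[5]; lo=5,mid=6 → [-3,0,1,-1,2,3,-2,4,7,6]
arr[mid]=-2<3: swap arr[5],arr[6]; lo=6,mid=7 → [-3,0,1,-1,2,-2,3,4,7,6]
end: lo=6, hi=6; arr = [-3,0,1,-1,2,-2,3,4,7,6]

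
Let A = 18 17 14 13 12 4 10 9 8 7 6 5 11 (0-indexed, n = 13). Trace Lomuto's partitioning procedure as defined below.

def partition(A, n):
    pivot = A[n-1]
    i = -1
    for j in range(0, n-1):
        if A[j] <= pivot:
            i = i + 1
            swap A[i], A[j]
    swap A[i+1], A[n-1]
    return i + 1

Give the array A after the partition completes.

4 10 9 8 7 6 5 11 13 12 18 17 14

pivot = A[12] = 11; i = -1
j=0: A[0]=18 > 11 → no swap
j=1: A[1]=17 > 11 → no swap
j=2: A[2]=14 > 11 → no swap
j=3: A[3]=13 > 11 → no swap
j=4: A[4]=12 > 11 → no swap
j=5: A[5]=4 ≤ 11 → i=0, swap A[0],A[5] → 4 17 14 13 12 18 10 9 8 7 6 5 11
j=6: A[6]=10 ≤ 11 → i=1, swap A[1],A[6] → 4 10 14 13 12 18 17 9 8 7 6 5 11
j=7: A[7]=9 ≤ 11 → i=2, swap A[2],A[7] → 4 10 9 13 12 18 17 14 8 7 6 5 11
j=8: A[8]=8 ≤ 11 → i=3, swap A[3],A[8] → 4 10 9 8 12 18 17 14 13 7 6 5 11
j=9: A[9]=7 ≤ 11 → i=4, swap A[4],A[9] → 4 10 9 8 7 18 17 14 13 12 6 5 11
j=10: A[10]=6 ≤ 11 → i=5, swap A[5],A[10] → 4 10 9 8 7 6 17 14 13 12 18 5 11
j=11: A[11]=5 ≤ 11 → i=6, swap A[6],A[11] → 4 10 9 8 7 6 5 14 13 12 18 17 11
final swap A[7],A[12] → 4 10 9 8 7 6 5 11 13 12 18 17 14; return 7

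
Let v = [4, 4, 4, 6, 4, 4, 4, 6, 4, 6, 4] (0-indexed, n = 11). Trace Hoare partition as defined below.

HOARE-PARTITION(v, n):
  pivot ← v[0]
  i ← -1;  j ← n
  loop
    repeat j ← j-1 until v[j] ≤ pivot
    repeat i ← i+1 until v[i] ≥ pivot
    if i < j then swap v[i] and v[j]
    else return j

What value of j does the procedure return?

pivot=4
j stops at 10 (4), i stops at 0 (4); swap ⇒ [4, 4, 4, 6, 4, 4, 4, 6, 4, 6, 4]
j stops at 8 (4), i stops at 1 (4); swap ⇒ [4, 4, 4, 6, 4, 4, 4, 6, 4, 6, 4]
j stops at 6 (4), i stops at 2 (4); swap ⇒ [4, 4, 4, 6, 4, 4, 4, 6, 4, 6, 4]
j stops at 5 (4), i stops at 3 (6); swap ⇒ [4, 4, 4, 4, 4, 6, 4, 6, 4, 6, 4]
j stops at 4, i stops at 4; i≥j ⇒ return 4. v=[4, 4, 4, 4, 4, 6, 4, 6, 4, 6, 4]

4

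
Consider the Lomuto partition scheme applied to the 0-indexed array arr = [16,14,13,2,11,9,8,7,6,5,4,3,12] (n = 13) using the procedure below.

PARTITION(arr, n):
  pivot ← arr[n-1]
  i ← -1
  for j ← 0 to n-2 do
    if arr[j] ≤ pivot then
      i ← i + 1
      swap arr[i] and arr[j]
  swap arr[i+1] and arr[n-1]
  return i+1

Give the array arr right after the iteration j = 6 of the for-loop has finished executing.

pivot = arr[12] = 12; i = -1
j=0: arr[0]=16 > 12 → no swap
j=1: arr[1]=14 > 12 → no swap
j=2: arr[2]=13 > 12 → no swap
j=3: arr[3]=2 ≤ 12 → i=0, swap arr[0],arr[3] → [2,14,13,16,11,9,8,7,6,5,4,3,12]
j=4: arr[4]=11 ≤ 12 → i=1, swap arr[1],arr[4] → [2,11,13,16,14,9,8,7,6,5,4,3,12]
j=5: arr[5]=9 ≤ 12 → i=2, swap arr[2],arr[5] → [2,11,9,16,14,13,8,7,6,5,4,3,12]
j=6: arr[6]=8 ≤ 12 → i=3, swap arr[3],arr[6] → [2,11,9,8,14,13,16,7,6,5,4,3,12]
(after j=6) arr = [2,11,9,8,14,13,16,7,6,5,4,3,12]

[2,11,9,8,14,13,16,7,6,5,4,3,12]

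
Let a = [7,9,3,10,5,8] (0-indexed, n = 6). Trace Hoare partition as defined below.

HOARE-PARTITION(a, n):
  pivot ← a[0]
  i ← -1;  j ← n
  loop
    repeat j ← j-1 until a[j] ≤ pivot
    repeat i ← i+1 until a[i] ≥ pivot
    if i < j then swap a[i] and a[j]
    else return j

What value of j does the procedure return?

pivot=7
j stops at 4 (5), i stops at 0 (7); swap ⇒ [5,9,3,10,7,8]
j stops at 2 (3), i stops at 1 (9); swap ⇒ [5,3,9,10,7,8]
j stops at 1, i stops at 2; i≥j ⇒ return 1. a=[5,3,9,10,7,8]

1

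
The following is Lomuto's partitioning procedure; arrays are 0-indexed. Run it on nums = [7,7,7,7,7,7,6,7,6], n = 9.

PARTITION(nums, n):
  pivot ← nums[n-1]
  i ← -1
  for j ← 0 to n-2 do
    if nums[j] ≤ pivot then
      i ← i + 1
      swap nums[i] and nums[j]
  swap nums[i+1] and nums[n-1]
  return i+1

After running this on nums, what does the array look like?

[6,6,7,7,7,7,7,7,7]

pivot=6, i=-1
j=0: 7>6, skip
j=1: 7>6, skip
j=2: 7>6, skip
j=3: 7>6, skip
j=4: 7>6, skip
j=5: 7>6, skip
j=6: 6≤6, i=0, swap(0,6) ⇒ [6,7,7,7,7,7,7,7,6]
j=7: 7>6, skip
swap(1,8) ⇒ [6,6,7,7,7,7,7,7,7]; return 1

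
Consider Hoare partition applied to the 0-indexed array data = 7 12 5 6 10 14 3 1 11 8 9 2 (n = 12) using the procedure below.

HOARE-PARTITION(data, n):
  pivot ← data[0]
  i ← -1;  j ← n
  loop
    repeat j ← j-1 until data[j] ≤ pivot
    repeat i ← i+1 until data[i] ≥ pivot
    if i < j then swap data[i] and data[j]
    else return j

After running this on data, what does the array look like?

pivot = data[0] = 7; i = -1, j = 12
j→11 (data[11]=2≤7), i→0 (data[0]=7≥7); i<j, swap → 2 12 5 6 10 14 3 1 11 8 9 7
j→7 (data[7]=1≤7), i→1 (data[1]=12≥7); i<j, swap → 2 1 5 6 10 14 3 12 11 8 9 7
j→6 (data[6]=3≤7), i→4 (data[4]=10≥7); i<j, swap → 2 1 5 6 3 14 10 12 11 8 9 7
j→4, i→5; i≥j, return j=4. data = 2 1 5 6 3 14 10 12 11 8 9 7

2 1 5 6 3 14 10 12 11 8 9 7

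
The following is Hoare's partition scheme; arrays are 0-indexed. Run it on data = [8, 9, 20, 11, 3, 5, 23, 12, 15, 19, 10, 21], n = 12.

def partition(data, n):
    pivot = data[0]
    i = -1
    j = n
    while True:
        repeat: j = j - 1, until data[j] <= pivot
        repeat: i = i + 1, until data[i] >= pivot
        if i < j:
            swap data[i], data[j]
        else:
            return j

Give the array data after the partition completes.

[5, 3, 20, 11, 9, 8, 23, 12, 15, 19, 10, 21]

pivot = data[0] = 8; i = -1, j = 12
j→5 (data[5]=5≤8), i→0 (data[0]=8≥8); i<j, swap → [5, 9, 20, 11, 3, 8, 23, 12, 15, 19, 10, 21]
j→4 (data[4]=3≤8), i→1 (data[1]=9≥8); i<j, swap → [5, 3, 20, 11, 9, 8, 23, 12, 15, 19, 10, 21]
j→1, i→2; i≥j, return j=1. data = [5, 3, 20, 11, 9, 8, 23, 12, 15, 19, 10, 21]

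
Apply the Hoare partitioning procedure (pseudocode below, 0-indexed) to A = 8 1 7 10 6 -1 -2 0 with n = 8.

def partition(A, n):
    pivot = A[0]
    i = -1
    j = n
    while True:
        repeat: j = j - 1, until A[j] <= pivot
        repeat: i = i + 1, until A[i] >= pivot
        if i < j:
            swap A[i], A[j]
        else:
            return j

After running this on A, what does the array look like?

pivot = A[0] = 8; i = -1, j = 8
j→7 (A[7]=0≤8), i→0 (A[0]=8≥8); i<j, swap → 0 1 7 10 6 -1 -2 8
j→6 (A[6]=-2≤8), i→3 (A[3]=10≥8); i<j, swap → 0 1 7 -2 6 -1 10 8
j→5, i→6; i≥j, return j=5. A = 0 1 7 -2 6 -1 10 8

0 1 7 -2 6 -1 10 8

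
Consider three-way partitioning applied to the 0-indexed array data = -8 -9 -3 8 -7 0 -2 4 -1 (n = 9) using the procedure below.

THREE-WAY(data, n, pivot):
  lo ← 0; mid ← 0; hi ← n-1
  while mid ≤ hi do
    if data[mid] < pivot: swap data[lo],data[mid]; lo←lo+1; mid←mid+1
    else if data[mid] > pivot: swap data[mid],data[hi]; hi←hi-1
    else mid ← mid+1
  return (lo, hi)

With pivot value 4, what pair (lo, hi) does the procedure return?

pivot = 4; lo=0, mid=0, hi=8
data[mid]=-8<4: swap data[0],data[0]; lo=1,mid=1 → -8 -9 -3 8 -7 0 -2 4 -1
data[mid]=-9<4: swap data[1],data[1]; lo=2,mid=2 → -8 -9 -3 8 -7 0 -2 4 -1
data[mid]=-3<4: swap data[2],data[2]; lo=3,mid=3 → -8 -9 -3 8 -7 0 -2 4 -1
data[mid]=8>4: swap data[3],data[8]; hi=7 → -8 -9 -3 -1 -7 0 -2 4 8
data[mid]=-1<4: swap data[3],data[3]; lo=4,mid=4 → -8 -9 -3 -1 -7 0 -2 4 8
data[mid]=-7<4: swap data[4],data[4]; lo=5,mid=5 → -8 -9 -3 -1 -7 0 -2 4 8
data[mid]=0<4: swap data[5],data[5]; lo=6,mid=6 → -8 -9 -3 -1 -7 0 -2 4 8
data[mid]=-2<4: swap data[6],data[6]; lo=7,mid=7 → -8 -9 -3 -1 -7 0 -2 4 8
data[mid]=4=4: mid=8
end: lo=7, hi=7; data = -8 -9 -3 -1 -7 0 -2 4 8

(7, 7)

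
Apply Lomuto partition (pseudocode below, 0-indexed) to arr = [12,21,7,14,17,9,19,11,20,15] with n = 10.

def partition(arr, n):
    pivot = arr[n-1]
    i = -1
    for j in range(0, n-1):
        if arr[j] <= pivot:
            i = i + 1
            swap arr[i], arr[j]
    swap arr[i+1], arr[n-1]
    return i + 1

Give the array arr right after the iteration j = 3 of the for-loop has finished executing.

[12,7,14,21,17,9,19,11,20,15]

pivot = arr[9] = 15; i = -1
j=0: arr[0]=12 ≤ 15 → i=0, swap arr[0],arr[0] (no change) → [12,21,7,14,17,9,19,11,20,15]
j=1: arr[1]=21 > 15 → no swap
j=2: arr[2]=7 ≤ 15 → i=1, swap arr[1],arr[2] → [12,7,21,14,17,9,19,11,20,15]
j=3: arr[3]=14 ≤ 15 → i=2, swap arr[2],arr[3] → [12,7,14,21,17,9,19,11,20,15]
(after j=3) arr = [12,7,14,21,17,9,19,11,20,15]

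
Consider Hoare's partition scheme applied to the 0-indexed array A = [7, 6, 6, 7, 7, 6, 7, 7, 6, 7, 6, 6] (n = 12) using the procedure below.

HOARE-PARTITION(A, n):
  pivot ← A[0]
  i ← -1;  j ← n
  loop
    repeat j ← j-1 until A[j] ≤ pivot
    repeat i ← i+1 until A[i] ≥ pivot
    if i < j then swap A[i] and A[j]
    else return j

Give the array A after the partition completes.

[6, 6, 6, 6, 7, 6, 6, 7, 7, 7, 7, 7]

pivot = A[0] = 7; i = -1, j = 12
j→11 (A[11]=6≤7), i→0 (A[0]=7≥7); i<j, swap → [6, 6, 6, 7, 7, 6, 7, 7, 6, 7, 6, 7]
j→10 (A[10]=6≤7), i→3 (A[3]=7≥7); i<j, swap → [6, 6, 6, 6, 7, 6, 7, 7, 6, 7, 7, 7]
j→9 (A[9]=7≤7), i→4 (A[4]=7≥7); i<j, swap → [6, 6, 6, 6, 7, 6, 7, 7, 6, 7, 7, 7]
j→8 (A[8]=6≤7), i→6 (A[6]=7≥7); i<j, swap → [6, 6, 6, 6, 7, 6, 6, 7, 7, 7, 7, 7]
j→7, i→7; i≥j, return j=7. A = [6, 6, 6, 6, 7, 6, 6, 7, 7, 7, 7, 7]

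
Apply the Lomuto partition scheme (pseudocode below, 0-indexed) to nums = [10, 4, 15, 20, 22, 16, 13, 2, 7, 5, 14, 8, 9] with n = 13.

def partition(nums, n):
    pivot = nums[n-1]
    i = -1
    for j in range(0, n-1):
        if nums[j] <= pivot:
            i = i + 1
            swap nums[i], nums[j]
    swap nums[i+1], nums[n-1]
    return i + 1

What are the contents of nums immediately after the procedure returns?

pivot=9, i=-1
j=0: 10>9, skip
j=1: 4≤9, i=0, swap(0,1) ⇒ [4, 10, 15, 20, 22, 16, 13, 2, 7, 5, 14, 8, 9]
j=2: 15>9, skip
j=3: 20>9, skip
j=4: 22>9, skip
j=5: 16>9, skip
j=6: 13>9, skip
j=7: 2≤9, i=1, swap(1,7) ⇒ [4, 2, 15, 20, 22, 16, 13, 10, 7, 5, 14, 8, 9]
j=8: 7≤9, i=2, swap(2,8) ⇒ [4, 2, 7, 20, 22, 16, 13, 10, 15, 5, 14, 8, 9]
j=9: 5≤9, i=3, swap(3,9) ⇒ [4, 2, 7, 5, 22, 16, 13, 10, 15, 20, 14, 8, 9]
j=10: 14>9, skip
j=11: 8≤9, i=4, swap(4,11) ⇒ [4, 2, 7, 5, 8, 16, 13, 10, 15, 20, 14, 22, 9]
swap(5,12) ⇒ [4, 2, 7, 5, 8, 9, 13, 10, 15, 20, 14, 22, 16]; return 5

[4, 2, 7, 5, 8, 9, 13, 10, 15, 20, 14, 22, 16]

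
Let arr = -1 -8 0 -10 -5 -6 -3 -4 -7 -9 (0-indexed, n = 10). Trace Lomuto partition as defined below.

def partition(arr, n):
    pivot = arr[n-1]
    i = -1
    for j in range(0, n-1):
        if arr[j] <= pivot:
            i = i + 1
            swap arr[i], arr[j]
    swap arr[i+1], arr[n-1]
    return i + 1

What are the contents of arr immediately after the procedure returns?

-10 -9 0 -1 -5 -6 -3 -4 -7 -8

pivot = arr[9] = -9; i = -1
j=0: arr[0]=-1 > -9 → no swap
j=1: arr[1]=-8 > -9 → no swap
j=2: arr[2]=0 > -9 → no swap
j=3: arr[3]=-10 ≤ -9 → i=0, swap arr[0],arr[3] → -10 -8 0 -1 -5 -6 -3 -4 -7 -9
j=4: arr[4]=-5 > -9 → no swap
j=5: arr[5]=-6 > -9 → no swap
j=6: arr[6]=-3 > -9 → no swap
j=7: arr[7]=-4 > -9 → no swap
j=8: arr[8]=-7 > -9 → no swap
final swap arr[1],arr[9] → -10 -9 0 -1 -5 -6 -3 -4 -7 -8; return 1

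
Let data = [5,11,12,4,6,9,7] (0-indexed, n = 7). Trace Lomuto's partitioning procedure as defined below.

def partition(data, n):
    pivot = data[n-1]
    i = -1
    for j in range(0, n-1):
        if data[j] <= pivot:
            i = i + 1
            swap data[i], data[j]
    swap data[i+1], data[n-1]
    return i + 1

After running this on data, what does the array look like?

pivot=7, i=-1
j=0: 5≤7, i=0, swap(0,0) ⇒ [5,11,12,4,6,9,7]
j=1: 11>7, skip
j=2: 12>7, skip
j=3: 4≤7, i=1, swap(1,3) ⇒ [5,4,12,11,6,9,7]
j=4: 6≤7, i=2, swap(2,4) ⇒ [5,4,6,11,12,9,7]
j=5: 9>7, skip
swap(3,6) ⇒ [5,4,6,7,12,9,11]; return 3

[5,4,6,7,12,9,11]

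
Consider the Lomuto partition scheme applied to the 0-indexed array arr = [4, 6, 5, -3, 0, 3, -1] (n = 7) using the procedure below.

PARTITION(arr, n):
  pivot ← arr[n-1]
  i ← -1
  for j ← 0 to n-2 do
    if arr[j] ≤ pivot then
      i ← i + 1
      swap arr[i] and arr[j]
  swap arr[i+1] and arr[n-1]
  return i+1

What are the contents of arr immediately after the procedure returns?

pivot=-1, i=-1
j=0: 4>-1, skip
j=1: 6>-1, skip
j=2: 5>-1, skip
j=3: -3≤-1, i=0, swap(0,3) ⇒ [-3, 6, 5, 4, 0, 3, -1]
j=4: 0>-1, skip
j=5: 3>-1, skip
swap(1,6) ⇒ [-3, -1, 5, 4, 0, 3, 6]; return 1

[-3, -1, 5, 4, 0, 3, 6]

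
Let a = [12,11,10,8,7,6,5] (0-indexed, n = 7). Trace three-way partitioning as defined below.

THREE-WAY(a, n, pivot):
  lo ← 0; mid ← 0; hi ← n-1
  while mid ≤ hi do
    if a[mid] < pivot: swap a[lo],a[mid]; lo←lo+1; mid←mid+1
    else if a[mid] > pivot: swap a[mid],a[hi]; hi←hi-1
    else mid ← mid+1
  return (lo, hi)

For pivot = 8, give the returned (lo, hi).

(3, 3)

pivot = 8; lo=0, mid=0, hi=6
a[mid]=12>8: swap a[0],a[6]; hi=5 → [5,11,10,8,7,6,12]
a[mid]=5<8: swap a[0],a[0]; lo=1,mid=1 → [5,11,10,8,7,6,12]
a[mid]=11>8: swap a[1],a[5]; hi=4 → [5,6,10,8,7,11,12]
a[mid]=6<8: swap a[1],a[1]; lo=2,mid=2 → [5,6,10,8,7,11,12]
a[mid]=10>8: swap a[2],a[4]; hi=3 → [5,6,7,8,10,11,12]
a[mid]=7<8: swap a[2],a[2]; lo=3,mid=3 → [5,6,7,8,10,11,12]
a[mid]=8=8: mid=4
end: lo=3, hi=3; a = [5,6,7,8,10,11,12]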